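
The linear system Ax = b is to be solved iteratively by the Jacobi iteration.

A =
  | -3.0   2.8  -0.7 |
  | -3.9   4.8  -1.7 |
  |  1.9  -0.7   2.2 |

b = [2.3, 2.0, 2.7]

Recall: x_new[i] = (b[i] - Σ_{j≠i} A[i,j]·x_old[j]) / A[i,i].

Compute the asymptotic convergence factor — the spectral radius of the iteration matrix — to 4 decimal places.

A = D + L + U where D = diag(-3, 4.8, 2.2).
Jacobi T = -D⁻¹(L+U): T[2,0] = -(1.9)/(2.2) = -0.8636; T[2,2] = 0.
  T[0,:] = [+0.0000 +0.9333 -0.2333]
  T[1,:] = [+0.8125 +0.0000 +0.3542]
  T[2,:] = [-0.8636 +0.3182 +0.0000]
|roots of det(T-λI)|: 1.1697, 0.8003, 0.3694.
ρ = 1.1697; 1.1697 > 1, so it fails to converge.

1.1697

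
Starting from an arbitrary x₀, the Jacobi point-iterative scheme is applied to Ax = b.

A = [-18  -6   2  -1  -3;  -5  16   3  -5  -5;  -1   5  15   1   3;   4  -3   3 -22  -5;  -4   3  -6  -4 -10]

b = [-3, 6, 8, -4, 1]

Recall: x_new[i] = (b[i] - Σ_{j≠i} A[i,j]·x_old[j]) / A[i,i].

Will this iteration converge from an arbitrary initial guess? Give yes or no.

A = D + L + U where D = diag(-18, 16, 15, -22, -10).
Jacobi: T = -D⁻¹(L+U), T[3,1] = -(-3)/(-22) = -0.1364; T[3,3] = 0.
  T[0,:] = [+0.0000, -0.3333, +0.1111, -0.0556, -0.1667]
  T[1,:] = [+0.3125, +0.0000, -0.1875, +0.3125, +0.3125]
  T[2,:] = [+0.0667, -0.3333, +0.0000, -0.0667, -0.2000]
  T[3,:] = [+0.1818, -0.1364, +0.1364, +0.0000, -0.2273]
  T[4,:] = [-0.4000, +0.3000, -0.6000, -0.4000, +0.0000]
|eigenvalues of T|: 0.6350, 0.3396, 0.3396, 0.0392, 0.0392.
spectral radius ρ = 0.6350; 0.6350 < 1, so it converges for any x₀.

yes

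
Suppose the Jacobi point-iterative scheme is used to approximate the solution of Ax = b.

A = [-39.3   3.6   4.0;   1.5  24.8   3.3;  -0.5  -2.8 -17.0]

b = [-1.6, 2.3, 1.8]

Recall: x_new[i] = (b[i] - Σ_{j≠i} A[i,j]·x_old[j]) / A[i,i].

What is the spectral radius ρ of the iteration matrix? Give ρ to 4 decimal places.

0.1501

Split A = D + L + U, D = diag(-39.3, 24.8, -17).
Jacobi T = -D⁻¹(L+U): T[1,2] = -(3.3)/(24.8) = -0.1331; T[1,1] = 0.
  T[0,:] = [+0.0000  +0.0916  +0.1018]
  T[1,:] = [-0.0605  +0.0000  -0.1331]
  T[2,:] = [-0.0294  -0.1647  +0.0000]
eigenvalue magnitudes: 0.1501, 0.0956, 0.0956.
ρ(T) = max|λ| = 0.1501; 0.1501 < 1 ⇒ converges.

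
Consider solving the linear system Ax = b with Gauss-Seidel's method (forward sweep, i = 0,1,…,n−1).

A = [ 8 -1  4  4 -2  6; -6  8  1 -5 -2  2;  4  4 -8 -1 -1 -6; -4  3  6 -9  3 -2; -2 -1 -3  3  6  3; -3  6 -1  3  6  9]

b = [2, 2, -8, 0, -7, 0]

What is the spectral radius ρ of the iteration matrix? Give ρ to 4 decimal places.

Let D = diag(8, 8, -8, -9, 6, 9); L, U the strict triangles.
GS T = -(D+L)⁻¹U: row 0 first, T[0,1] = -(-1)/(8) = +0.1250; later rows by forward substitution.
  T[0,:] = [+0.0000  +0.1250  -0.5000  -0.5000  +0.2500  -0.7500]
  T[1,:] = [+0.0000  +0.0938  -0.5000  +0.2500  +0.4375  -0.8125]
  T[2,:] = [+0.0000  +0.1094  -0.5000  -0.2500  +0.2188  -1.5312]
  T[3,:] = [+0.0000  +0.0486  -0.2778  +0.1389  +0.5139  -1.1806]
  T[4,:] = [+0.0000  +0.0877  -0.3611  -0.3194  +0.0087  -1.0608]
  T[5,:] = [+0.0000  -0.0833  +0.4444  -0.1944  -0.3611  +1.2222]
eigenvalue magnitudes: 1.2691, 0.3884, 0.3884, 0.0352, 0.0161, 0.0000.
spectral radius ρ = 1.2691; 1.2691 > 1, so it fails to converge.

1.2691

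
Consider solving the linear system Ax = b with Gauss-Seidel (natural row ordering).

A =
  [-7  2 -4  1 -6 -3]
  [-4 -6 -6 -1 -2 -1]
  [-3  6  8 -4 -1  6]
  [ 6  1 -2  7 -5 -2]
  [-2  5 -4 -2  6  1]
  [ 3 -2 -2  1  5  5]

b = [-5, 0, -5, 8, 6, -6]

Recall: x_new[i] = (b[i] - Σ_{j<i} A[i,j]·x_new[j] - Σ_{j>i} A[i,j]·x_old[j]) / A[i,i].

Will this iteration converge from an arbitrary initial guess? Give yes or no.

Diagonal D = diag(-7, -6, 8, 7, 6, 5); L, U strict lower/upper.
Gauss-Seidel: T = -(D+L)⁻¹U, row 0 first, T[0,5] = -(-3)/(-7) = -0.4286; later rows by forward substitution.
  T[0,:] = [+0.0000, +0.2857, -0.5714, +0.1429, -0.8571, -0.4286]
  T[1,:] = [+0.0000, -0.1905, -0.6190, -0.2619, +0.2381, +0.1190]
  T[2,:] = [+0.0000, +0.2500, +0.2500, +0.7500, -0.3750, -1.0000]
  T[3,:] = [+0.0000, -0.1463, +0.6497, +0.1293, +1.3078, +0.3503]
  T[4,:] = [+0.0000, +0.3719, +0.7086, +0.8090, -0.2982, -0.9586]
  T[5,:] = [+0.0000, -0.4902, -0.6433, -0.7253, +0.4961, +0.7933]
|eigenvalues of T|: 1.6395, 0.5403, 0.3287, 0.3287, 0.1066, 0.0000.
ρ = 1.6395; 1.6395 > 1 ⇒ diverges.

no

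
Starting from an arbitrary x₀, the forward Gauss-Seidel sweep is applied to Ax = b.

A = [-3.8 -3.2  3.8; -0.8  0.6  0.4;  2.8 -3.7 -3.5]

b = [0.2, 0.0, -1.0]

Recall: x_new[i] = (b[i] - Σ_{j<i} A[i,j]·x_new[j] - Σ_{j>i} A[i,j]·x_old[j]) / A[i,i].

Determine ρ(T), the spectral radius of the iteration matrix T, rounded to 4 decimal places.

1.3582

Split A = D + L + U, D = diag(-3.8, 0.6, -3.5).
GS T = -(D+L)⁻¹U: row 0 first, T[0,2] = -(3.8)/(-3.8) = +1.0000; later rows by forward substitution.
  T[0,:] = [+0.0000, -0.8421, +1.0000]
  T[1,:] = [+0.0000, -1.1228, +0.6667]
  T[2,:] = [+0.0000, +0.5133, +0.0952]
moduli |λ_i(T)| = 1.3582, 0.3307, 0.0000.
ρ(T) = max|λ| = 1.3582; 1.3582 > 1, so it fails to converge.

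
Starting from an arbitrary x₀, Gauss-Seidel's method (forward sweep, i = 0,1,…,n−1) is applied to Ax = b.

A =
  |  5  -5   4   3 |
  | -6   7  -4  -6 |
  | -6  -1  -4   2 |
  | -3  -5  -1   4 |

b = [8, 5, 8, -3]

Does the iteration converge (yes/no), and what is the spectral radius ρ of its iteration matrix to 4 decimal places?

Write A = D+L+U with D = diag(5, 7, -4, 4).
T_GS = -(D+L)⁻¹U: row 0 first, T[0,3] = -(3)/(5) = -0.6000; later rows by forward substitution.
  T[0,:] = [+0.0000, +1.0000, -0.8000, -0.6000]
  T[1,:] = [+0.0000, +0.8571, -0.1143, +0.3429]
  T[2,:] = [+0.0000, -1.7143, +1.2286, +1.3143]
  T[3,:] = [+0.0000, +1.3929, -0.4357, +0.3071]
|λ(T)| sorted: 1.2766, 0.9371, 0.1791, 0.0000.
ρ = 1.2766; 1.2766 > 1 ⇒ diverges.

no, ρ = 1.2766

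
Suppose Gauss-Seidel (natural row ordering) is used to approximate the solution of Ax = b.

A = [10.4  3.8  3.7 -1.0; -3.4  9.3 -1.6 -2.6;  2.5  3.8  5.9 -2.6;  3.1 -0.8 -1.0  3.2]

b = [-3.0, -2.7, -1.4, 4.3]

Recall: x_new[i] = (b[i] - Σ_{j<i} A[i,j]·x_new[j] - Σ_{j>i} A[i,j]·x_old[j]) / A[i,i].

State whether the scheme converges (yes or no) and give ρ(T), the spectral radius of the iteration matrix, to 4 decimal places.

yes, ρ = 0.5467

Diagonal D = diag(10.4, 9.3, 5.9, 3.2); L, U strict lower/upper.
T_GS = -(D+L)⁻¹U: row 0 first, T[0,1] = -(3.8)/(10.4) = -0.3654; later rows by forward substitution.
  T[0,:] = [+0.0000, -0.3654, -0.3558, +0.0962]
  T[1,:] = [+0.0000, -0.1336, +0.0420, +0.3147]
  T[2,:] = [+0.0000, +0.2409, +0.1237, +0.1972]
  T[3,:] = [+0.0000, +0.3958, +0.3938, +0.0472]
moduli |λ_i(T)| = 0.5467, 0.3803, 0.1291, 0.0000.
spectral radius ρ = 0.5467; 0.5467 < 1 ⇒ converges.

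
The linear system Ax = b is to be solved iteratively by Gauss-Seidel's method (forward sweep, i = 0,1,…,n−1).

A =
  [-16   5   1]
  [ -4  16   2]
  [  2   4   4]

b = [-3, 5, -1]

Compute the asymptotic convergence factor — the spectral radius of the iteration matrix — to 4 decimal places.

Diagonal D = diag(-16, 16, 4); L, U strict lower/upper.
T_GS = -(D+L)⁻¹U: row 0 first, T[0,2] = -(1)/(-16) = +0.0625; later rows by forward substitution.
  T[0,:] = [+0.0000, +0.3125, +0.0625]
  T[1,:] = [+0.0000, +0.0781, -0.1094]
  T[2,:] = [+0.0000, -0.2344, +0.0781]
|λ(T)| sorted: 0.2382, 0.0820, 0.0000.
ρ = 0.2382; 0.2382 < 1, so it converges for any x₀.

0.2382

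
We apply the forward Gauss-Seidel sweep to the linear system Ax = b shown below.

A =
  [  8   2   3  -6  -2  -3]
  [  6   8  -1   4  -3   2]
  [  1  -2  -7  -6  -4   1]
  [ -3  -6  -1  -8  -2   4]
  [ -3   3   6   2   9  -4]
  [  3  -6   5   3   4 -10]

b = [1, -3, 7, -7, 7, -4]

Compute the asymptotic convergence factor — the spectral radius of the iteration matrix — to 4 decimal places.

Diagonal D = diag(8, 8, -7, -8, 9, -10); L, U strict lower/upper.
T_GS = -(D+L)⁻¹U: row 0 first, T[0,2] = -(3)/(8) = -0.3750; later rows by forward substitution.
  T[0,:] = [+0.0000, -0.2500, -0.3750, +0.7500, +0.2500, +0.3750]
  T[1,:] = [+0.0000, +0.1875, +0.4062, -1.0625, +0.1875, -0.5312]
  T[2,:] = [+0.0000, -0.0893, -0.1696, -0.4464, -0.5893, +0.3482]
  T[3,:] = [+0.0000, -0.0357, -0.1429, +0.5714, -0.4107, +0.7143]
  T[4,:] = [+0.0000, -0.0784, -0.1156, +0.7748, +0.5050, +0.3557]
  T[5,:] = [+0.0000, -0.2742, -0.5302, +1.1206, -0.2534, +0.9619]
eigenvalue magnitudes: 1.5503, 0.6061, 0.3637, 0.3637, 0.0072, 0.0000.
ρ = 1.5503; 1.5503 > 1 ⇒ diverges.

1.5503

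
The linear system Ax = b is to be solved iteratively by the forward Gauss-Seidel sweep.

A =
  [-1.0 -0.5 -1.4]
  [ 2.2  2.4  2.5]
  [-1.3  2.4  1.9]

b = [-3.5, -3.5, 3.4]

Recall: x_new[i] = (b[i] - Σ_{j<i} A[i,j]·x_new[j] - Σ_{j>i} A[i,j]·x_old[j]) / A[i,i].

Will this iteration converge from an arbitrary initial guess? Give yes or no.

no

Let D = diag(-1, 2.4, 1.9); L, U the strict triangles.
GS T = -(D+L)⁻¹U: row 0 first, T[0,1] = -(-0.5)/(-1) = -0.5000; later rows by forward substitution.
  T[0,:] = [+0.0000 -0.5000 -1.4000]
  T[1,:] = [+0.0000 +0.4583 +0.2417]
  T[2,:] = [+0.0000 -0.9211 -1.2632]
|λ(T)| sorted: 1.1223, 0.3175, 0.0000.
ρ = 1.1223; 1.1223 > 1, so it fails to converge.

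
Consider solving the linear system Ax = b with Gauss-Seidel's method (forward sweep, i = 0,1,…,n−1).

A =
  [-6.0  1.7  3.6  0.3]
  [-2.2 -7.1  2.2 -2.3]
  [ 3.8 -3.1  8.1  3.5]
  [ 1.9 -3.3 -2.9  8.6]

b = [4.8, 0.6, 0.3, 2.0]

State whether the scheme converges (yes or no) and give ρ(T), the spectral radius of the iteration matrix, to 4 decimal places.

Split A = D + L + U, D = diag(-6, -7.1, 8.1, 8.6).
Gauss-Seidel: T = -(D+L)⁻¹U, row 0 first, T[0,3] = -(0.3)/(-6) = +0.0500; later rows by forward substitution.
  T[0,:] = [+0.0000, +0.2833, +0.6000, +0.0500]
  T[1,:] = [+0.0000, -0.0878, +0.1239, -0.3394]
  T[2,:] = [+0.0000, -0.1665, -0.2340, -0.5855]
  T[3,:] = [+0.0000, -0.1524, -0.1639, -0.3387]
|roots of det(T-λI)|: 0.6359, 0.1278, 0.1031, 0.0000.
spectral radius ρ = 0.6359; 0.6359 < 1, so it converges for any x₀.

yes, ρ = 0.6359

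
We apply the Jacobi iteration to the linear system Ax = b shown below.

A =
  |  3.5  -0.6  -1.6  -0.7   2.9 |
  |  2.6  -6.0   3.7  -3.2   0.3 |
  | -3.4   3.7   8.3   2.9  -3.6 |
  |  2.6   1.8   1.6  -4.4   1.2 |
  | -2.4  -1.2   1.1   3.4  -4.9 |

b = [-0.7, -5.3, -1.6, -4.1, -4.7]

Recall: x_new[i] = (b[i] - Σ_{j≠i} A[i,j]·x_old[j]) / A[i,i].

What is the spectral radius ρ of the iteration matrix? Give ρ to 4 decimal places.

Let D = diag(3.5, -6, 8.3, -4.4, -4.9); L, U the strict triangles.
Jacobi: T = -D⁻¹(L+U), T[0,4] = -(2.9)/(3.5) = -0.8286; T[0,0] = 0.
  T[0,:] = [+0.0000  +0.1714  +0.4571  +0.2000  -0.8286]
  T[1,:] = [+0.4333  +0.0000  +0.6167  -0.5333  +0.0500]
  T[2,:] = [+0.4096  -0.4458  +0.0000  -0.3494  +0.4337]
  T[3,:] = [+0.5909  +0.4091  +0.3636  +0.0000  +0.2727]
  T[4,:] = [-0.4898  -0.2449  +0.2245  +0.6939  +0.0000]
|roots of det(T-λI)|: 1.1445, 0.6521, 0.6521, 0.5792, 0.5792.
ρ(T) = max|λ| = 1.1445; 1.1445 > 1: divergent.

1.1445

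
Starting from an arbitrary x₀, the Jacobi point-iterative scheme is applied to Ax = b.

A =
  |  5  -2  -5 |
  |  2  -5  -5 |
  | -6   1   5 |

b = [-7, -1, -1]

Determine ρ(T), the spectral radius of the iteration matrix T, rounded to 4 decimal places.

1.4000

Write A = D+L+U with D = diag(5, -5, 5).
T_J = -D⁻¹(L+U): T[2,1] = -(1)/(5) = -0.2000; T[2,2] = 0.
  T[0,:] = [+0.0000, +0.4000, +1.0000]
  T[1,:] = [+0.4000, +0.0000, -1.0000]
  T[2,:] = [+1.2000, -0.2000, +0.0000]
|λ(T)| sorted: 1.4000, 1.0000, 0.4000.
spectral radius ρ = 1.4000; 1.4000 > 1 ⇒ diverges.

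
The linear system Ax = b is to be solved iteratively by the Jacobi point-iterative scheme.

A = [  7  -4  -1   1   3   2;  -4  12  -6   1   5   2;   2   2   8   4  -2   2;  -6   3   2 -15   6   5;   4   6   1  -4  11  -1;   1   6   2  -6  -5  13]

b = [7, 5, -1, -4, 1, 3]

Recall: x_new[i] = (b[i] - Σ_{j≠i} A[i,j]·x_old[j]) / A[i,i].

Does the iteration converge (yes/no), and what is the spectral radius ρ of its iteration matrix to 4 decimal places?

Split A = D + L + U, D = diag(7, 12, 8, -15, 11, 13).
T_J = -D⁻¹(L+U): T[1,2] = -(-6)/(12) = +0.5000; T[1,1] = 0.
  T[0,:] = [+0.0000  +0.5714  +0.1429  -0.1429  -0.4286  -0.2857]
  T[1,:] = [+0.3333  +0.0000  +0.5000  -0.0833  -0.4167  -0.1667]
  T[2,:] = [-0.2500  -0.2500  +0.0000  -0.5000  +0.2500  -0.2500]
  T[3,:] = [-0.4000  +0.2000  +0.1333  +0.0000  +0.4000  +0.3333]
  T[4,:] = [-0.3636  -0.5455  -0.0909  +0.3636  +0.0000  +0.0909]
  T[5,:] = [-0.0769  -0.4615  -0.1538  +0.4615  +0.3846  +0.0000]
moduli |λ_i(T)| = 1.2141, 0.7409, 0.5315, 0.5315, 0.3842, 0.3842.
ρ = 1.2141; 1.2141 > 1: divergent.

no, ρ = 1.2141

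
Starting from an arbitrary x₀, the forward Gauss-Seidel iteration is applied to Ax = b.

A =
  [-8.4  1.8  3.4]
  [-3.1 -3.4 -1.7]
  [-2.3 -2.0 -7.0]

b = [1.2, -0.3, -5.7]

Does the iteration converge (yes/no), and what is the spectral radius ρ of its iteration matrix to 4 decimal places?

yes, ρ = 0.2319

Write A = D+L+U with D = diag(-8.4, -3.4, -7).
GS T = -(D+L)⁻¹U: row 0 first, T[0,1] = -(1.8)/(-8.4) = +0.2143; later rows by forward substitution.
  T[0,:] = [+0.0000, +0.2143, +0.4048]
  T[1,:] = [+0.0000, -0.1954, -0.8690]
  T[2,:] = [+0.0000, -0.0146, +0.1153]
|λ(T)| sorted: 0.2319, 0.1518, 0.0000.
ρ(T) = max|λ| = 0.2319; 0.2319 < 1, so it converges for any x₀.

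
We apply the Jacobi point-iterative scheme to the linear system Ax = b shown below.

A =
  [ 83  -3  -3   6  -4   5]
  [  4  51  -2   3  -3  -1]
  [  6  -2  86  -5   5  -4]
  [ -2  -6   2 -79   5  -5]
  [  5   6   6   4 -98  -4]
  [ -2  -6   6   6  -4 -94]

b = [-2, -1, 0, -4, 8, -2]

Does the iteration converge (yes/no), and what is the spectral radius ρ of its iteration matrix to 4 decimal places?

Let D = diag(83, 51, 86, -79, -98, -94); L, U the strict triangles.
Jacobi: T = -D⁻¹(L+U), T[5,3] = -(6)/(-94) = +0.0638; T[5,5] = 0.
  T[0,:] = [+0.0000  +0.0361  +0.0361  -0.0723  +0.0482  -0.0602]
  T[1,:] = [-0.0784  +0.0000  +0.0392  -0.0588  +0.0588  +0.0196]
  T[2,:] = [-0.0698  +0.0233  +0.0000  +0.0581  -0.0581  +0.0465]
  T[3,:] = [-0.0253  -0.0759  +0.0253  +0.0000  +0.0633  -0.0633]
  T[4,:] = [+0.0510  +0.0612  +0.0612  +0.0408  +0.0000  -0.0408]
  T[5,:] = [-0.0213  -0.0638  +0.0638  +0.0638  -0.0426  +0.0000]
|roots of det(T-λI)|: 0.1553, 0.1242, 0.1242, 0.0627, 0.0627, 0.0523.
ρ(T) = max|λ| = 0.1553; 0.1553 < 1, so it converges for any x₀.

yes, ρ = 0.1553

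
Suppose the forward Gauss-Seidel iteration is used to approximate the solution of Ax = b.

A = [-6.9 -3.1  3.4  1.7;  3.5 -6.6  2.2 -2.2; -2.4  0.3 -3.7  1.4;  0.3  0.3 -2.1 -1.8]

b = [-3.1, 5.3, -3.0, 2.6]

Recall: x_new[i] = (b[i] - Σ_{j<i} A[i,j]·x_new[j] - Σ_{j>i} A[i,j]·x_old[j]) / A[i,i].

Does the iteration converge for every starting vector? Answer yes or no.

yes

Write A = D+L+U with D = diag(-6.9, -6.6, -3.7, -1.8).
GS T = -(D+L)⁻¹U: row 0 first, T[0,1] = -(-3.1)/(-6.9) = -0.4493; later rows by forward substitution.
  T[0,:] = [+0.0000, -0.4493, +0.4928, +0.2464]
  T[1,:] = [+0.0000, -0.2383, +0.5946, -0.2027]
  T[2,:] = [+0.0000, +0.2721, -0.2714, +0.2021]
  T[3,:] = [+0.0000, -0.4320, +0.4979, -0.2285]
eigenvalue magnitudes: 0.9306, 0.1007, 0.1007, 0.0000.
ρ = 0.9306; 0.9306 < 1 ⇒ converges.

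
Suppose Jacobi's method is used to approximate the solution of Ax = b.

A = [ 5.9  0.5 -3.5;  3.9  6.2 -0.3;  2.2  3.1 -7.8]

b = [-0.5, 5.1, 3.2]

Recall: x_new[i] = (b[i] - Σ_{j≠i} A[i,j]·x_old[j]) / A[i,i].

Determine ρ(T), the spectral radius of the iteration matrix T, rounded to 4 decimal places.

Split A = D + L + U, D = diag(5.9, 6.2, -7.8).
T_J = -D⁻¹(L+U): T[1,0] = -(3.9)/(6.2) = -0.6290; T[1,1] = 0.
  T[0,:] = [+0.0000 -0.0847 +0.5932]
  T[1,:] = [-0.6290 +0.0000 +0.0484]
  T[2,:] = [+0.2821 +0.3974 +0.0000]
|roots of det(T-λI)|: 0.6784, 0.4694, 0.4694.
ρ = 0.6784; 0.6784 < 1: convergent.

0.6784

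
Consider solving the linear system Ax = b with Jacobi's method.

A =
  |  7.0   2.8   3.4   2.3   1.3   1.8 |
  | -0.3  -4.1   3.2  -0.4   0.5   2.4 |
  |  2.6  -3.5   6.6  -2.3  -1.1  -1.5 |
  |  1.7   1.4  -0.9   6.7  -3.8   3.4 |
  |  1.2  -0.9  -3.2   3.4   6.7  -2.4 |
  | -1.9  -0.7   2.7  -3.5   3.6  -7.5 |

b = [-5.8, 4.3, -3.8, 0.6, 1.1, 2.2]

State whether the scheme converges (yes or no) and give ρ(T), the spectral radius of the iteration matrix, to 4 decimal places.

no, ρ = 1.2581

Split A = D + L + U, D = diag(7, -4.1, 6.6, 6.7, 6.7, -7.5).
Jacobi: T = -D⁻¹(L+U), T[1,0] = -(-0.3)/(-4.1) = -0.0732; T[1,1] = 0.
  T[0,:] = [+0.0000, -0.4000, -0.4857, -0.3286, -0.1857, -0.2571]
  T[1,:] = [-0.0732, +0.0000, +0.7805, -0.0976, +0.1220, +0.5854]
  T[2,:] = [-0.3939, +0.5303, +0.0000, +0.3485, +0.1667, +0.2273]
  T[3,:] = [-0.2537, -0.2090, +0.1343, +0.0000, +0.5672, -0.5075]
  T[4,:] = [-0.1791, +0.1343, +0.4776, -0.5075, +0.0000, +0.3582]
  T[5,:] = [-0.2533, -0.0933, +0.3600, -0.4667, +0.4800, +0.0000]
moduli |λ_i(T)| = 1.2581, 0.6233, 0.4678, 0.4678, 0.3559, 0.2674.
spectral radius ρ = 1.2581; 1.2581 > 1: divergent.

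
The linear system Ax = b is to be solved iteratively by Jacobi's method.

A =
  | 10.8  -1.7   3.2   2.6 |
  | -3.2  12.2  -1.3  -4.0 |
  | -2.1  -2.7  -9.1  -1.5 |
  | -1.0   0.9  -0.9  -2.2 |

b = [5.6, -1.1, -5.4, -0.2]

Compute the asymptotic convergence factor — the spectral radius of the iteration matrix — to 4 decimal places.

0.6462

Let D = diag(10.8, 12.2, -9.1, -2.2); L, U the strict triangles.
T_J = -D⁻¹(L+U): T[0,3] = -(2.6)/(10.8) = -0.2407; T[0,0] = 0.
  T[0,:] = [+0.0000, +0.1574, -0.2963, -0.2407]
  T[1,:] = [+0.2623, +0.0000, +0.1066, +0.3279]
  T[2,:] = [-0.2308, -0.2967, +0.0000, -0.1648]
  T[3,:] = [-0.4545, +0.4091, -0.4091, +0.0000]
|roots of det(T-λI)|: 0.6462, 0.4861, 0.3160, 0.1559.
ρ = 0.6462; 0.6462 < 1 ⇒ converges.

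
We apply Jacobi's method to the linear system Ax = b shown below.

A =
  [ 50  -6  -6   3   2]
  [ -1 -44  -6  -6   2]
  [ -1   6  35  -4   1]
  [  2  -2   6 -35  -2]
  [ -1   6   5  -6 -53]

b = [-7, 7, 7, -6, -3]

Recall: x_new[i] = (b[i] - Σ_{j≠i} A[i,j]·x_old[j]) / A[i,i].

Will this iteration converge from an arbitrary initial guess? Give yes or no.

A = D + L + U where D = diag(50, -44, 35, -35, -53).
Jacobi: T = -D⁻¹(L+U), T[3,4] = -(-2)/(-35) = -0.0571; T[3,3] = 0.
  T[0,:] = [+0.0000  +0.1200  +0.1200  -0.0600  -0.0400]
  T[1,:] = [-0.0227  +0.0000  -0.1364  -0.1364  +0.0455]
  T[2,:] = [+0.0286  -0.1714  +0.0000  +0.1143  -0.0286]
  T[3,:] = [+0.0571  -0.0571  +0.1714  +0.0000  -0.0571]
  T[4,:] = [-0.0189  +0.1132  +0.0943  -0.1132  +0.0000]
|eigenvalues of T|: 0.2772, 0.1575, 0.1102, 0.0326, 0.0231.
ρ = 0.2772; 0.2772 < 1, so it converges for any x₀.

yes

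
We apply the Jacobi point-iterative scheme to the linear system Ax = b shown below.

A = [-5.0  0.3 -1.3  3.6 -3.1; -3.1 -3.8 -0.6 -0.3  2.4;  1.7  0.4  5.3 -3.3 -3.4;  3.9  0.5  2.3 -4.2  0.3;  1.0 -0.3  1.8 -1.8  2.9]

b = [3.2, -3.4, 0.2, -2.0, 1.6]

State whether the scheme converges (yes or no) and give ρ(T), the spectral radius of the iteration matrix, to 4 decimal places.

no, ρ = 1.2620

A = D + L + U where D = diag(-5, -3.8, 5.3, -4.2, 2.9).
Jacobi: T = -D⁻¹(L+U), T[0,4] = -(-3.1)/(-5) = -0.6200; T[0,0] = 0.
  T[0,:] = [+0.0000 +0.0600 -0.2600 +0.7200 -0.6200]
  T[1,:] = [-0.8158 +0.0000 -0.1579 -0.0789 +0.6316]
  T[2,:] = [-0.3208 -0.0755 +0.0000 +0.6226 +0.6415]
  T[3,:] = [+0.9286 +0.1190 +0.5476 +0.0000 +0.0714]
  T[4,:] = [-0.3448 +0.1034 -0.6207 +0.6207 +0.0000]
|eigenvalues of T|: 1.2620, 0.8156, 0.4570, 0.4570, 0.2658.
ρ = 1.2620; 1.2620 > 1, so it fails to converge.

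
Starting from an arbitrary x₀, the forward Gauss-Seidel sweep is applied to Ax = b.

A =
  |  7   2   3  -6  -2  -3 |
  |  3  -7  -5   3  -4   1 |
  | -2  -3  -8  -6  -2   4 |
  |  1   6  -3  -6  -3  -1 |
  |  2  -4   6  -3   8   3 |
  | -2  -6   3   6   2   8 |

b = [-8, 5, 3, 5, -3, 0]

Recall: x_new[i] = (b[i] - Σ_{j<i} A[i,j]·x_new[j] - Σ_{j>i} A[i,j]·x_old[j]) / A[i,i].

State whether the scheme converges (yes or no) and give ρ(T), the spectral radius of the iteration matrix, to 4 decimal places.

Write A = D+L+U with D = diag(7, -7, -8, -6, 8, 8).
GS T = -(D+L)⁻¹U: row 0 first, T[0,5] = -(-3)/(7) = +0.4286; later rows by forward substitution.
  T[0,:] = [+0.0000  -0.2857  -0.4286  +0.8571  +0.2857  +0.4286]
  T[1,:] = [+0.0000  -0.1224  -0.8980  +0.7959  -0.4490  +0.3265]
  T[2,:] = [+0.0000  +0.1173  +0.4439  -1.2628  -0.1531  +0.2704]
  T[3,:] = [+0.0000  -0.2287  -1.1913  +1.5702  -0.8248  +0.0961]
  T[4,:] = [+0.0000  -0.1636  -1.1215  +1.7195  -0.4904  -0.4857]
  T[5,:] = [+0.0000  +0.0052  +0.2268  -0.3227  +0.5333  +0.3000]
|λ(T)| sorted: 1.6686, 0.4680, 0.4680, 0.3913, 0.0502, 0.0000.
ρ = 1.6686; 1.6686 > 1 ⇒ diverges.

no, ρ = 1.6686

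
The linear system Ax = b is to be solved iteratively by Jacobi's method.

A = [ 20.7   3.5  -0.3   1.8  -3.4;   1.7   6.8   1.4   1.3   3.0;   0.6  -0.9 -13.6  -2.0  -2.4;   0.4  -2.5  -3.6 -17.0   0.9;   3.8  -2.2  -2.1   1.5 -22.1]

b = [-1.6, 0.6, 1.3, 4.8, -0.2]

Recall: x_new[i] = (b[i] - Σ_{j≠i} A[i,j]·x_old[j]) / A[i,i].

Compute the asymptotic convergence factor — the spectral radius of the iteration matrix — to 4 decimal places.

0.4299

Let D = diag(20.7, 6.8, -13.6, -17, -22.1); L, U the strict triangles.
Jacobi: T = -D⁻¹(L+U), T[4,2] = -(-2.1)/(-22.1) = -0.0950; T[4,4] = 0.
  T[0,:] = [+0.0000, -0.1691, +0.0145, -0.0870, +0.1643]
  T[1,:] = [-0.2500, +0.0000, -0.2059, -0.1912, -0.4412]
  T[2,:] = [+0.0441, -0.0662, +0.0000, -0.1471, -0.1765]
  T[3,:] = [+0.0235, -0.1471, -0.2118, +0.0000, +0.0529]
  T[4,:] = [+0.1719, -0.0995, -0.0950, +0.0679, +0.0000]
|eigenvalues of T|: 0.4299, 0.3165, 0.2914, 0.2048, 0.0268.
spectral radius ρ = 0.4299; 0.4299 < 1: convergent.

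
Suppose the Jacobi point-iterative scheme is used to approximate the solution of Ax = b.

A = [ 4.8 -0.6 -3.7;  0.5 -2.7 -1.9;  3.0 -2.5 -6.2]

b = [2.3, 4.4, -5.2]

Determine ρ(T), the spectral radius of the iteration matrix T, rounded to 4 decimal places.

A = D + L + U where D = diag(4.8, -2.7, -6.2).
T_J = -D⁻¹(L+U): T[2,1] = -(-2.5)/(-6.2) = -0.4032; T[2,2] = 0.
  T[0,:] = [+0.0000  +0.1250  +0.7708]
  T[1,:] = [+0.1852  +0.0000  -0.7037]
  T[2,:] = [+0.4839  -0.4032  +0.0000]
|λ(T)| sorted: 0.8901, 0.7377, 0.1525.
ρ = 0.8901; 0.8901 < 1: convergent.

0.8901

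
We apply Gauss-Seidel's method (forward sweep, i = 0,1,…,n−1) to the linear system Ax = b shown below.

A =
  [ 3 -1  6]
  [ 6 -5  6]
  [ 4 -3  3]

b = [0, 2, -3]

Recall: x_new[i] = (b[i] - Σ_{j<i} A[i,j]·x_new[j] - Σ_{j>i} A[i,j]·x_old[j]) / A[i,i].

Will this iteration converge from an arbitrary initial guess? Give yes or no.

Write A = D+L+U with D = diag(3, -5, 3).
GS T = -(D+L)⁻¹U: row 0 first, T[0,1] = -(-1)/(3) = +0.3333; later rows by forward substitution.
  T[0,:] = [+0.0000 +0.3333 -2.0000]
  T[1,:] = [+0.0000 +0.4000 -1.2000]
  T[2,:] = [+0.0000 -0.0444 +1.4667]
moduli |λ_i(T)| = 1.5145, 0.3521, 0.0000.
spectral radius ρ = 1.5145; 1.5145 > 1: divergent.

no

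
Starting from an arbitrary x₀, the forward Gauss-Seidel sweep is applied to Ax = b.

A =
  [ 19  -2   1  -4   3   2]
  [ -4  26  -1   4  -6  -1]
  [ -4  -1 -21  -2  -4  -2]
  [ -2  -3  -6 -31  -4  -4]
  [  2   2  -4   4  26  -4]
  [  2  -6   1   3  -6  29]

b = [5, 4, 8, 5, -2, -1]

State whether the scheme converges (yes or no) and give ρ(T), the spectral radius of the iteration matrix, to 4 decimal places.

Split A = D + L + U, D = diag(19, 26, -21, -31, 26, 29).
GS T = -(D+L)⁻¹U: row 0 first, T[0,1] = -(-2)/(19) = +0.1053; later rows by forward substitution.
  T[0,:] = [+0.0000 +0.1053 -0.0526 +0.2105 -0.1579 -0.1053]
  T[1,:] = [+0.0000 +0.0162 +0.0304 -0.1215 +0.2065 +0.0223]
  T[2,:] = [+0.0000 -0.0208 +0.0086 -0.1296 -0.1702 -0.0762]
  T[3,:] = [+0.0000 -0.0043 -0.0012 +0.0232 -0.1059 -0.1096]
  T[4,:] = [+0.0000 -0.0119 +0.0032 -0.0304 -0.0136 +0.1654]
  T[5,:] = [+0.0000 -0.0052 +0.0104 -0.0439 +0.0676 +0.0601]
eigenvalue magnitudes: 0.1718, 0.0848, 0.0359, 0.0359, 0.0281, 0.0000.
ρ = 0.1718; 0.1718 < 1: convergent.

yes, ρ = 0.1718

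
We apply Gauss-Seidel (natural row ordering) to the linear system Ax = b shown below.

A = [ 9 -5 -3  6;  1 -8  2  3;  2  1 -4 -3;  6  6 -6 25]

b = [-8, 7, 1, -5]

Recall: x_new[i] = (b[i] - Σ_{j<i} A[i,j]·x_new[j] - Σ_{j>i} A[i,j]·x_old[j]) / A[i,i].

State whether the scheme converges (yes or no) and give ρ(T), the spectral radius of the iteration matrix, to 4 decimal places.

yes, ρ = 0.5654

Diagonal D = diag(9, -8, -4, 25); L, U strict lower/upper.
GS T = -(D+L)⁻¹U: row 0 first, T[0,3] = -(6)/(9) = -0.6667; later rows by forward substitution.
  T[0,:] = [+0.0000 +0.5556 +0.3333 -0.6667]
  T[1,:] = [+0.0000 +0.0694 +0.2917 +0.2917]
  T[2,:] = [+0.0000 +0.2951 +0.2396 -1.0104]
  T[3,:] = [+0.0000 -0.0792 -0.0925 -0.1525]
|eigenvalues of T|: 0.5654, 0.2103, 0.2103, 0.0000.
ρ(T) = max|λ| = 0.5654; 0.5654 < 1, so it converges for any x₀.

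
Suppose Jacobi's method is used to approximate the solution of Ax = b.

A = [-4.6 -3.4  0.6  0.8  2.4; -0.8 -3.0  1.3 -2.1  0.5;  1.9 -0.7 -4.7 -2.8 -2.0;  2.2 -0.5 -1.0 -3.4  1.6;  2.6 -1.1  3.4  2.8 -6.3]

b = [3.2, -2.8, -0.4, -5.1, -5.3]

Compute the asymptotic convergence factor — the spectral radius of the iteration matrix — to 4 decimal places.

1.1658

Write A = D+L+U with D = diag(-4.6, -3, -4.7, -3.4, -6.3).
Jacobi T = -D⁻¹(L+U): T[4,1] = -(-1.1)/(-6.3) = -0.1746; T[4,4] = 0.
  T[0,:] = [+0.0000  -0.7391  +0.1304  +0.1739  +0.5217]
  T[1,:] = [-0.2667  +0.0000  +0.4333  -0.7000  +0.1667]
  T[2,:] = [+0.4043  -0.1489  +0.0000  -0.5957  -0.4255]
  T[3,:] = [+0.6471  -0.1471  -0.2941  +0.0000  +0.4706]
  T[4,:] = [+0.4127  -0.1746  +0.5397  +0.4444  +0.0000]
moduli |λ_i(T)| = 1.1658, 0.8411, 0.8411, 0.6220, 0.6220.
ρ = 1.1658; 1.1658 > 1 ⇒ diverges.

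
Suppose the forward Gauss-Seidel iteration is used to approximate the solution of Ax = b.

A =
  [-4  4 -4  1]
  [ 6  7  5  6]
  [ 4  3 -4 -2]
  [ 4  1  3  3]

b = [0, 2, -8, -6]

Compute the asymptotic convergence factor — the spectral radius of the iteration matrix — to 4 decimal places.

Diagonal D = diag(-4, 7, -4, 3); L, U strict lower/upper.
T_GS = -(D+L)⁻¹U: row 0 first, T[0,2] = -(-4)/(-4) = -1.0000; later rows by forward substitution.
  T[0,:] = [+0.0000, +1.0000, -1.0000, +0.2500]
  T[1,:] = [+0.0000, -0.8571, +0.1429, -1.0714]
  T[2,:] = [+0.0000, +0.3571, -0.8929, -1.0536]
  T[3,:] = [+0.0000, -1.4048, +2.1786, +1.0774]
|eigenvalues of T|: 1.2687, 0.6126, 0.6126, 0.0000.
spectral radius ρ = 1.2687; 1.2687 > 1, so it fails to converge.

1.2687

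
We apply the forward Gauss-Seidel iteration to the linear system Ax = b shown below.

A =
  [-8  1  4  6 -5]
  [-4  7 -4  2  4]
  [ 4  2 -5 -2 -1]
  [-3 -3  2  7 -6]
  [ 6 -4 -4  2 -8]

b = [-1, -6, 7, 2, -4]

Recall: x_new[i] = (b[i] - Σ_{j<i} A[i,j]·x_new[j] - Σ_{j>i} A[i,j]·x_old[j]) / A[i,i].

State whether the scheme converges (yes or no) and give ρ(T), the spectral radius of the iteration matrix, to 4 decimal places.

Diagonal D = diag(-8, 7, -5, 7, -8); L, U strict lower/upper.
Gauss-Seidel: T = -(D+L)⁻¹U, row 0 first, T[0,4] = -(-5)/(-8) = -0.6250; later rows by forward substitution.
  T[0,:] = [+0.0000, +0.1250, +0.5000, +0.7500, -0.6250]
  T[1,:] = [+0.0000, +0.0714, +0.8571, +0.1429, -0.9286]
  T[2,:] = [+0.0000, +0.1286, +0.7429, +0.2571, -1.0714]
  T[3,:] = [+0.0000, +0.0474, +0.3694, +0.3092, +0.4974]
  T[4,:] = [+0.0000, +0.0056, -0.3327, +0.4398, +0.6556]
|roots of det(T-λI)|: 1.2964, 0.9048, 0.3811, 0.0411, 0.0000.
ρ(T) = max|λ| = 1.2964; 1.2964 > 1: divergent.

no, ρ = 1.2964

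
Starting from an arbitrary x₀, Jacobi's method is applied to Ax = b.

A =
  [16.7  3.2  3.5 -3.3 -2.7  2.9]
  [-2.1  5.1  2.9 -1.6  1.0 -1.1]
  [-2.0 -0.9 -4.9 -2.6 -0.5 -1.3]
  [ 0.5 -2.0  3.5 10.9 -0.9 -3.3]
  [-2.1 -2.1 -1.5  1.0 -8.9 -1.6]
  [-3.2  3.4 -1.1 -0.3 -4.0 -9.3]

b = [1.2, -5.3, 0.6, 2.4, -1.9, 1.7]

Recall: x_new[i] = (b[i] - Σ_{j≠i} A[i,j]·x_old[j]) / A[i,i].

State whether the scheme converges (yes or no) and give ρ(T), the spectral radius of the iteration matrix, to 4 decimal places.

yes, ρ = 0.8532

Let D = diag(16.7, 5.1, -4.9, 10.9, -8.9, -9.3); L, U the strict triangles.
T_J = -D⁻¹(L+U): T[1,0] = -(-2.1)/(5.1) = +0.4118; T[1,1] = 0.
  T[0,:] = [+0.0000  -0.1916  -0.2096  +0.1976  +0.1617  -0.1737]
  T[1,:] = [+0.4118  +0.0000  -0.5686  +0.3137  -0.1961  +0.2157]
  T[2,:] = [-0.4082  -0.1837  +0.0000  -0.5306  -0.1020  -0.2653]
  T[3,:] = [-0.0459  +0.1835  -0.3211  +0.0000  +0.0826  +0.3028]
  T[4,:] = [-0.2360  -0.2360  -0.1685  +0.1124  +0.0000  -0.1798]
  T[5,:] = [-0.3441  +0.3656  -0.1183  -0.0323  -0.4301  +0.0000]
moduli |λ_i(T)| = 0.8532, 0.6017, 0.3903, 0.3468, 0.3468, 0.2410.
ρ(T) = max|λ| = 0.8532; 0.8532 < 1: convergent.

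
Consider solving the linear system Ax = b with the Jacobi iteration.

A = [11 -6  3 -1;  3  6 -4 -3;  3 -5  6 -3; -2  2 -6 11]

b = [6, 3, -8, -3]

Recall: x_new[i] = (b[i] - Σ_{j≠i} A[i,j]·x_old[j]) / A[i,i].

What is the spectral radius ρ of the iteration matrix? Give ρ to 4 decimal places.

Let D = diag(11, 6, 6, 11); L, U the strict triangles.
Jacobi: T = -D⁻¹(L+U), T[1,0] = -(3)/(6) = -0.5000; T[1,1] = 0.
  T[0,:] = [+0.0000 +0.5455 -0.2727 +0.0909]
  T[1,:] = [-0.5000 +0.0000 +0.6667 +0.5000]
  T[2,:] = [-0.5000 +0.8333 +0.0000 +0.5000]
  T[3,:] = [+0.1818 -0.1818 +0.5455 +0.0000]
moduli |λ_i(T)| = 0.8523, 0.6526, 0.2771, 0.0775.
ρ(T) = max|λ| = 0.8523; 0.8523 < 1 ⇒ converges.

0.8523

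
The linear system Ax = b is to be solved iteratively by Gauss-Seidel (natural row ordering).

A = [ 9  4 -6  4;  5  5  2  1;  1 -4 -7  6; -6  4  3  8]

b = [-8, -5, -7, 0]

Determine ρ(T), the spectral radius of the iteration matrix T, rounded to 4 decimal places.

A = D + L + U where D = diag(9, 5, -7, 8).
Gauss-Seidel: T = -(D+L)⁻¹U, row 0 first, T[0,3] = -(4)/(9) = -0.4444; later rows by forward substitution.
  T[0,:] = [+0.0000 -0.4444 +0.6667 -0.4444]
  T[1,:] = [+0.0000 +0.4444 -1.0667 +0.2444]
  T[2,:] = [+0.0000 -0.3175 +0.7048 +0.6540]
  T[3,:] = [+0.0000 -0.4365 +0.7690 -0.7008]
|λ(T)| sorted: 1.3902, 0.8444, 0.0974, 0.0000.
ρ = 1.3902; 1.3902 > 1, so it fails to converge.

1.3902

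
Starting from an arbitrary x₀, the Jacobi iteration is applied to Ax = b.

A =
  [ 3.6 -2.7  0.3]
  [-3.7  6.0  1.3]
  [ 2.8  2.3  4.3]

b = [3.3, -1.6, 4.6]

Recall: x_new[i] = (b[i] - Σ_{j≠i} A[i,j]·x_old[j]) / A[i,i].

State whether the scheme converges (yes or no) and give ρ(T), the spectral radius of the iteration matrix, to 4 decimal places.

yes, ρ = 0.8850

Diagonal D = diag(3.6, 6, 4.3); L, U strict lower/upper.
Jacobi T = -D⁻¹(L+U): T[0,1] = -(-2.7)/(3.6) = +0.7500; T[0,0] = 0.
  T[0,:] = [+0.0000, +0.7500, -0.0833]
  T[1,:] = [+0.6167, +0.0000, -0.2167]
  T[2,:] = [-0.6512, -0.5349, +0.0000]
moduli |λ_i(T)| = 0.8850, 0.6551, 0.2299.
ρ(T) = max|λ| = 0.8850; 0.8850 < 1, so it converges for any x₀.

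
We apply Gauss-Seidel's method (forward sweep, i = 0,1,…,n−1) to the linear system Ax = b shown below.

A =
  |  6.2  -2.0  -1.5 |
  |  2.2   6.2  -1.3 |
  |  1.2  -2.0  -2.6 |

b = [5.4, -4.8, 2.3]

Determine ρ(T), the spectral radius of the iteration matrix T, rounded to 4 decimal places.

Write A = D+L+U with D = diag(6.2, 6.2, -2.6).
T_GS = -(D+L)⁻¹U: row 0 first, T[0,2] = -(-1.5)/(6.2) = +0.2419; later rows by forward substitution.
  T[0,:] = [+0.0000 +0.3226 +0.2419]
  T[1,:] = [+0.0000 -0.1145 +0.1238]
  T[2,:] = [+0.0000 +0.2369 +0.0164]
|λ(T)| sorted: 0.2324, 0.1343, 0.0000.
ρ(T) = max|λ| = 0.2324; 0.2324 < 1, so it converges for any x₀.

0.2324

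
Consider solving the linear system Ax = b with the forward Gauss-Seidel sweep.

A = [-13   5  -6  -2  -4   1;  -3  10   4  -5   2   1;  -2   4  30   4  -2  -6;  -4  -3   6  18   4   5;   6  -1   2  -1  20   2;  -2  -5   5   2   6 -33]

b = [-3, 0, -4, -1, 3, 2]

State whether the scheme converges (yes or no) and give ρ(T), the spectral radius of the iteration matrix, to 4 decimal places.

Diagonal D = diag(-13, 10, 30, 18, 20, -33); L, U strict lower/upper.
Gauss-Seidel: T = -(D+L)⁻¹U, row 0 first, T[0,1] = -(5)/(-13) = +0.3846; later rows by forward substitution.
  T[0,:] = [+0.0000  +0.3846  -0.4615  -0.1538  -0.3077  +0.0769]
  T[1,:] = [+0.0000  +0.1154  -0.5385  +0.4538  -0.2923  -0.0769]
  T[2,:] = [+0.0000  +0.0103  +0.0410  -0.2041  +0.0851  +0.2154]
  T[3,:] = [+0.0000  +0.1013  -0.2060  +0.1095  -0.3677  -0.3453]
  T[4,:] = [+0.0000  -0.1056  +0.0971  +0.0947  +0.0508  -0.1657]
  T[5,:] = [+0.0000  -0.0523  +0.1210  -0.0665  +0.0628  -0.0114]
|λ(T)| sorted: 0.5798, 0.2294, 0.2294, 0.0578, 0.0157, 0.0000.
spectral radius ρ = 0.5798; 0.5798 < 1: convergent.

yes, ρ = 0.5798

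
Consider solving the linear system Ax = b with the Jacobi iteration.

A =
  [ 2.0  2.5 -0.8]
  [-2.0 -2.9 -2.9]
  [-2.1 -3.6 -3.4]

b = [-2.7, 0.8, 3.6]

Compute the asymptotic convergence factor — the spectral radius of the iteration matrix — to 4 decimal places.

A = D + L + U where D = diag(2, -2.9, -3.4).
T_J = -D⁻¹(L+U): T[2,0] = -(-2.1)/(-3.4) = -0.6176; T[2,2] = 0.
  T[0,:] = [+0.0000, -1.2500, +0.4000]
  T[1,:] = [-0.6897, +0.0000, -1.0000]
  T[2,:] = [-0.6176, -1.0588, +0.0000]
|λ(T)| sorted: 1.4185, 1.1151, 0.3034.
ρ(T) = max|λ| = 1.4185; 1.4185 > 1 ⇒ diverges.

1.4185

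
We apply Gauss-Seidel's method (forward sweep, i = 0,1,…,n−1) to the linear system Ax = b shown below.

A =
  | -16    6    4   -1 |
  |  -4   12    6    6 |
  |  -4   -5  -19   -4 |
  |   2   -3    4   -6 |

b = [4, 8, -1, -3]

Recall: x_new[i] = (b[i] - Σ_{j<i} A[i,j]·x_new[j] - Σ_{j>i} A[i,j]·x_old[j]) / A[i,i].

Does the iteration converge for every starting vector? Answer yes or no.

A = D + L + U where D = diag(-16, 12, -19, -6).
GS T = -(D+L)⁻¹U: row 0 first, T[0,2] = -(4)/(-16) = +0.2500; later rows by forward substitution.
  T[0,:] = [+0.0000  +0.3750  +0.2500  -0.0625]
  T[1,:] = [+0.0000  +0.1250  -0.4167  -0.5208]
  T[2,:] = [+0.0000  -0.1118  +0.0570  -0.0603]
  T[3,:] = [+0.0000  -0.0121  +0.3297  +0.1994]
eigenvalue magnitudes: 0.4287, 0.1752, 0.1752, 0.0000.
ρ(T) = max|λ| = 0.4287; 0.4287 < 1 ⇒ converges.

yes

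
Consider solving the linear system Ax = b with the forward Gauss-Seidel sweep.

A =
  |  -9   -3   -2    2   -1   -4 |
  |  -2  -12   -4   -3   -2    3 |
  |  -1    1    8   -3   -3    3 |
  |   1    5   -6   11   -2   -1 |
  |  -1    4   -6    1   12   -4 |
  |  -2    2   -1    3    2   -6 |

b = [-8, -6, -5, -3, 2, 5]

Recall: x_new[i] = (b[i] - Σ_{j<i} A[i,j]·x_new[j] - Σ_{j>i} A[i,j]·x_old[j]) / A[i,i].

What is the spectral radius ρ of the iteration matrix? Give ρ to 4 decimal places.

Let D = diag(-9, -12, 8, 11, 12, -6); L, U the strict triangles.
Gauss-Seidel: T = -(D+L)⁻¹U, row 0 first, T[0,5] = -(-4)/(-9) = -0.4444; later rows by forward substitution.
  T[0,:] = [+0.0000  -0.3333  -0.2222  +0.2222  -0.1111  -0.4444]
  T[1,:] = [+0.0000  +0.0556  -0.2963  -0.2870  -0.1481  +0.3241]
  T[2,:] = [+0.0000  -0.0486  +0.0093  +0.4387  +0.3796  -0.4711]
  T[3,:] = [+0.0000  -0.0215  +0.1599  +0.3495  +0.4663  -0.2729]
  T[4,:] = [+0.0000  -0.0688  +0.0715  +0.3044  +0.1911  -0.0245]
  T[5,:] = [+0.0000  +0.1041  +0.0776  +0.0334  +0.2212  +0.1900]
eigenvalue magnitudes: 0.7498, 0.3742, 0.1761, 0.1761, 0.0967, 0.0000.
ρ = 0.7498; 0.7498 < 1 ⇒ converges.

0.7498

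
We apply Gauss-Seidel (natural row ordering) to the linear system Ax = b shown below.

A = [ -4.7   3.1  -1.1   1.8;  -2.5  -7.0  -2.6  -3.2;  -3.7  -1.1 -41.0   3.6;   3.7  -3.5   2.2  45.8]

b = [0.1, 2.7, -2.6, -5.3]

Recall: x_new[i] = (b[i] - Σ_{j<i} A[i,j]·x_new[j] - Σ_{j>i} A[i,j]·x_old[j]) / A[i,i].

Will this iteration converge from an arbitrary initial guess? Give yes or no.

yes

Split A = D + L + U, D = diag(-4.7, -7, -41, 45.8).
GS T = -(D+L)⁻¹U: row 0 first, T[0,2] = -(-1.1)/(-4.7) = -0.2340; later rows by forward substitution.
  T[0,:] = [+0.0000  +0.6596  -0.2340  +0.3830]
  T[1,:] = [+0.0000  -0.2356  -0.2878  -0.5939]
  T[2,:] = [+0.0000  -0.0532  +0.0288  +0.0692]
  T[3,:] = [+0.0000  -0.0687  -0.0045  -0.0796]
eigenvalue magnitudes: 0.3926, 0.1383, 0.0320, 0.0000.
ρ(T) = max|λ| = 0.3926; 0.3926 < 1: convergent.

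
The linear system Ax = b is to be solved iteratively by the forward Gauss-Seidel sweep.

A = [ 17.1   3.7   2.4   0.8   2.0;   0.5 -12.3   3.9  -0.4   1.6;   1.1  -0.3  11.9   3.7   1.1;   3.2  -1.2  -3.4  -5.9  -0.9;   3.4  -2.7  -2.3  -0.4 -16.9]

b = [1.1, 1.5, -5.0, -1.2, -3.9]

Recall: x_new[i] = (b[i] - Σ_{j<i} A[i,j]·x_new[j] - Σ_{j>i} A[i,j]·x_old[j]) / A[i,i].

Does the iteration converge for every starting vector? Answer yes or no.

Let D = diag(17.1, -12.3, 11.9, -5.9, -16.9); L, U the strict triangles.
T_GS = -(D+L)⁻¹U: row 0 first, T[0,1] = -(3.7)/(17.1) = -0.2164; later rows by forward substitution.
  T[0,:] = [+0.0000 -0.2164 -0.1404 -0.0468 -0.1170]
  T[1,:] = [+0.0000 -0.0088 +0.3114 -0.0344 +0.1253]
  T[2,:] = [+0.0000 +0.0198 +0.0208 -0.3075 -0.0785]
  T[3,:] = [+0.0000 -0.1270 -0.1515 +0.1588 -0.1963]
  T[4,:] = [+0.0000 -0.0418 -0.0772 +0.0342 -0.0282]
moduli |λ_i(T)| = 0.3534, 0.1856, 0.1856, 0.0538, 0.0000.
ρ = 0.3534; 0.3534 < 1 ⇒ converges.

yes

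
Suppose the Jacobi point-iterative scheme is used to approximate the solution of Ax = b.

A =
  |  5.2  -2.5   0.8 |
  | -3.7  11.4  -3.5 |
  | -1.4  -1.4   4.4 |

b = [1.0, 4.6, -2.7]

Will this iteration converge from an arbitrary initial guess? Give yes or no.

Split A = D + L + U, D = diag(5.2, 11.4, 4.4).
Jacobi: T = -D⁻¹(L+U), T[2,1] = -(-1.4)/(4.4) = +0.3182; T[2,2] = 0.
  T[0,:] = [+0.0000  +0.4808  -0.1538]
  T[1,:] = [+0.3246  +0.0000  +0.3070]
  T[2,:] = [+0.3182  +0.3182  +0.0000]
|λ(T)| sorted: 0.5149, 0.3344, 0.1805.
ρ(T) = max|λ| = 0.5149; 0.5149 < 1 ⇒ converges.

yes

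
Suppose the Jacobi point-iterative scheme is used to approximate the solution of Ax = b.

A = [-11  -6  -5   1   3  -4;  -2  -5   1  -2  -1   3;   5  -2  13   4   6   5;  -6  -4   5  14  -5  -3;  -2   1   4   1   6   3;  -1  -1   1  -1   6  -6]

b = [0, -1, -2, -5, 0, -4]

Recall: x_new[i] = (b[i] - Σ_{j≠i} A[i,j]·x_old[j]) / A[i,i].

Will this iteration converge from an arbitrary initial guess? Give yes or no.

no

Split A = D + L + U, D = diag(-11, -5, 13, 14, 6, -6).
T_J = -D⁻¹(L+U): T[1,0] = -(-2)/(-5) = -0.4000; T[1,1] = 0.
  T[0,:] = [+0.0000 -0.5455 -0.4545 +0.0909 +0.2727 -0.3636]
  T[1,:] = [-0.4000 +0.0000 +0.2000 -0.4000 -0.2000 +0.6000]
  T[2,:] = [-0.3846 +0.1538 +0.0000 -0.3077 -0.4615 -0.3846]
  T[3,:] = [+0.4286 +0.2857 -0.3571 +0.0000 +0.3571 +0.2143]
  T[4,:] = [+0.3333 -0.1667 -0.6667 -0.1667 +0.0000 -0.5000]
  T[5,:] = [-0.1667 -0.1667 +0.1667 -0.1667 +1.0000 +0.0000]
moduli |λ_i(T)| = 1.1229, 0.6137, 0.6137, 0.6106, 0.6106, 0.3454.
spectral radius ρ = 1.1229; 1.1229 > 1, so it fails to converge.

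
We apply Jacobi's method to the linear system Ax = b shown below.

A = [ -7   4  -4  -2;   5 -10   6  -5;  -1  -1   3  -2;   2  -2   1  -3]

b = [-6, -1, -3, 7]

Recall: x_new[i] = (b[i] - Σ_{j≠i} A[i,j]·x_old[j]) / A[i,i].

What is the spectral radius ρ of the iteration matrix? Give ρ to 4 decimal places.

Diagonal D = diag(-7, -10, 3, -3); L, U strict lower/upper.
Jacobi: T = -D⁻¹(L+U), T[0,2] = -(-4)/(-7) = -0.5714; T[0,0] = 0.
  T[0,:] = [+0.0000  +0.5714  -0.5714  -0.2857]
  T[1,:] = [+0.5000  +0.0000  +0.6000  -0.5000]
  T[2,:] = [+0.3333  +0.3333  +0.0000  +0.6667]
  T[3,:] = [+0.6667  -0.6667  +0.3333  +0.0000]
|eigenvalues of T|: 1.2146, 0.6778, 0.6717, 0.6717.
ρ(T) = max|λ| = 1.2146; 1.2146 > 1: divergent.

1.2146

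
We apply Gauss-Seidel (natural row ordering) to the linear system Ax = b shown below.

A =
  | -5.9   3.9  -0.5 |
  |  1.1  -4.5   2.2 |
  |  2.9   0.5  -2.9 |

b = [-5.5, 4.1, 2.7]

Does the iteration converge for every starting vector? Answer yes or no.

Write A = D+L+U with D = diag(-5.9, -4.5, -2.9).
T_GS = -(D+L)⁻¹U: row 0 first, T[0,1] = -(3.9)/(-5.9) = +0.6610; later rows by forward substitution.
  T[0,:] = [+0.0000 +0.6610 -0.0847]
  T[1,:] = [+0.0000 +0.1616 +0.4682]
  T[2,:] = [+0.0000 +0.6889 -0.0040]
moduli |λ_i(T)| = 0.6527, 0.4951, 0.0000.
ρ(T) = max|λ| = 0.6527; 0.6527 < 1, so it converges for any x₀.

yes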